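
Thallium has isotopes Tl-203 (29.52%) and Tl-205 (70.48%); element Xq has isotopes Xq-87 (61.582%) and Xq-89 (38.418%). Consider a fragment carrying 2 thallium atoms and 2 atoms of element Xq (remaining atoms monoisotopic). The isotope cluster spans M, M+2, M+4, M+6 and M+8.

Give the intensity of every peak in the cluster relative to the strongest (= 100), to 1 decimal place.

8.3 : 50.0 : 100.0 : 74.5 : 18.4

Thallium pattern (n=2): 0.08714304 : 0.41611392 : 0.49674304
Element Xq pattern (n=2): 0.37923427 : 0.47317146 : 0.14759427
Convolve the two distributions (both contribute in 2-u steps):
  M: 0.08714304×0.37923427 = 0.033048
  M+2: 0.08714304×0.47317146 + 0.41611392×0.37923427 = 0.199038
  M+4: 0.08714304×0.14759427 + 0.41611392×0.47317146 + 0.49674304×0.37923427 = 0.398137
  M+6: 0.41611392×0.14759427 + 0.49674304×0.47317146 = 0.296461
  M+8: 0.49674304×0.14759427 = 0.073316
Scale to base peak (0.398137) = 100: 8.3 : 50.0 : 100.0 : 74.5 : 18.4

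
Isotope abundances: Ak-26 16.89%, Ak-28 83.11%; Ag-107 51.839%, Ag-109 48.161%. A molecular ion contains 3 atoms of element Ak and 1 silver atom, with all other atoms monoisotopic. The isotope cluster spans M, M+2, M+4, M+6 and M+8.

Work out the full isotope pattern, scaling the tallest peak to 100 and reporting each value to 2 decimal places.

Element Ak pattern (n=3): 0.00481825 : 0.07112689 : 0.34999148 : 0.57406338
Silver pattern (n=1): 0.51839 : 0.48161
Convolve the two distributions (both contribute in 2-u steps):
  M: 0.00481825×0.51839 = 0.002498
  M+2: 0.00481825×0.48161 + 0.07112689×0.51839 = 0.039192
  M+4: 0.07112689×0.48161 + 0.34999148×0.51839 = 0.215688
  M+6: 0.34999148×0.48161 + 0.57406338×0.51839 = 0.466148
  M+8: 0.57406338×0.48161 = 0.276475
Scale to base peak (0.466148) = 100: 0.54 : 8.41 : 46.27 : 100.00 : 59.31

0.54 : 8.41 : 46.27 : 100.00 : 59.31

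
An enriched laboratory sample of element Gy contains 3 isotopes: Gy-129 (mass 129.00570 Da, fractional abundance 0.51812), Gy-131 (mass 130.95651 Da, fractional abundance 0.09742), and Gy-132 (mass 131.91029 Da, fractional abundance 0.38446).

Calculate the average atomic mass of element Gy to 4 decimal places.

130.3124 Da

Ar = Σ fᵢ·mᵢ = 0.51812 × 129.00570 + 0.09742 × 130.95651 + 0.38446 × 131.91029
= 66.840433 + 12.757783 + 50.714230 = 130.312446 Da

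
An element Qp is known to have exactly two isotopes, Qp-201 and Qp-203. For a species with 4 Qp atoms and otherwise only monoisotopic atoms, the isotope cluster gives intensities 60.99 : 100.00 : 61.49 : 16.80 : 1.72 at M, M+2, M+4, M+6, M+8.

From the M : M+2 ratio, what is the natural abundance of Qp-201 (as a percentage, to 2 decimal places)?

Write p for the Qp-201 fraction. I(M+2)/I(M) = [C(4,1)·p^3·(1−p)] / p^4 = 4·(1−p)/p = 100.00/60.99 = 1.6396
(1−p)/p = 1.6396/4 = 0.4099  ⇒  p = 1/(1 + 0.4099) = 0.7093
Qp-201: 70.93%, Qp-203: 29.07%.

70.93%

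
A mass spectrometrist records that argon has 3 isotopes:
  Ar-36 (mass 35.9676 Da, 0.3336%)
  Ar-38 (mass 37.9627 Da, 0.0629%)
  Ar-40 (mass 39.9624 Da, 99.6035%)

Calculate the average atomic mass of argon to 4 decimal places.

39.9478 Da

Average mass = Σ (abundance × isotope mass) = 0.003336 × 35.9676 + 0.000629 × 37.9627 + 0.996035 × 39.9624
= 0.11999 + 0.02388 + 39.80395 = 39.94782 Da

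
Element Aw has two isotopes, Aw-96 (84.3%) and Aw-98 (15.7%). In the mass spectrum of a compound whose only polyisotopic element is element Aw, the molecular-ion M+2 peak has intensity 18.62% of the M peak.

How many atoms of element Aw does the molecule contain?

For n independent Aw atoms, I(M+2)/I(M) = n · (abundance Aw-98) / (abundance Aw-96) = n · 0.157/0.843.
n = 0.1862 × 0.843/0.157 = 1.00 ≈ 1

1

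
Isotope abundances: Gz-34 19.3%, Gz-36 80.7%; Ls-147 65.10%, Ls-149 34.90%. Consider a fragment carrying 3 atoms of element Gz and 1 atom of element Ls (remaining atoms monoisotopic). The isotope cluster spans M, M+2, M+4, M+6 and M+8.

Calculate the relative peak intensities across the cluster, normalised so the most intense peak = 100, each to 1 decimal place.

1.0 : 12.9 : 58.5 : 100.0 : 38.7

Element Gz pattern (n=3): 0.00718906 : 0.09017983 : 0.37707317 : 0.52555794
Element Ls pattern (n=1): 0.6510 : 0.3490
Convolve the two distributions (both contribute in 2-u steps):
  M: 0.00718906×0.6510 = 0.004680
  M+2: 0.00718906×0.3490 + 0.09017983×0.6510 = 0.061216
  M+4: 0.09017983×0.3490 + 0.37707317×0.6510 = 0.276947
  M+6: 0.37707317×0.3490 + 0.52555794×0.6510 = 0.473737
  M+8: 0.52555794×0.3490 = 0.183420
Scale to base peak (0.473737) = 100: 1.0 : 12.9 : 58.5 : 100.0 : 38.7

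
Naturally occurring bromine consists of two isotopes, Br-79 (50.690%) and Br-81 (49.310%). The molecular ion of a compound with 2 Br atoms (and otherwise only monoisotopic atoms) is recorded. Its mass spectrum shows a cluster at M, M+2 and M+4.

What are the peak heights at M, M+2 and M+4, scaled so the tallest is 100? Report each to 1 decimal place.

The 2 Br atoms are independent, so intensities follow the terms of (0.50690 + 0.49310)^2.
P(M) = 0.50690^2 = 0.256948
P(M+2) = 2 × 0.50690^1 × 0.49310^1 = 0.499905
P(M+4) = 0.49310^2 = 0.243148
The M+2 peak is largest (0.499905); scaling to 100 gives 51.4 : 100.0 : 48.6.

51.4 : 100.0 : 48.6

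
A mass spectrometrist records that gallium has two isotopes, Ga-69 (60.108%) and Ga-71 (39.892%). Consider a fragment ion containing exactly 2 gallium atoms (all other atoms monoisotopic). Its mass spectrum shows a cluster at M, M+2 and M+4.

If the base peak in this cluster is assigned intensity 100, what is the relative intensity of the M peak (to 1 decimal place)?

Term probabilities: M 0.3613, M+2 0.4796, M+4 0.1591. Base peak = M+2.
P(M+2) = C(2,1) × 0.60108^1 × 0.39892^1 = 2 × 0.60108 × 0.39892 = 0.479566 (base)
P(M) = C(2,0) × 0.60108^2 × 0.39892^0 = 1 × 0.36129717 × 1.0000 = 0.361297
Relative intensity = 0.361297 / 0.479566 × 100 = 75.3

75.3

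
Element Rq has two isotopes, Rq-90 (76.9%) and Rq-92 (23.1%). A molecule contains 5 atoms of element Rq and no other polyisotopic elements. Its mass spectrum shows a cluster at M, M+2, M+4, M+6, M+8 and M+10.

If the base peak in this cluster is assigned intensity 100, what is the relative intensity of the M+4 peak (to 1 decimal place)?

Binomial terms of (0.769 + 0.231)^5: M 0.2689, M+2 0.4039, M+4 0.2427, M+6 0.0729, M+8 0.0109, M+10 0.0007 → M+2 is the base peak.
P(M+2) = C(5,1) × 0.769^4 × 0.231^1 = 5 × 0.34970783 × 0.2310 = 0.403913 (base)
P(M+4) = C(5,2) × 0.769^3 × 0.231^2 = 10 × 0.45475661 × 0.053361 = 0.242663
Relative intensity = 0.242663 / 0.403913 × 100 = 60.1

60.1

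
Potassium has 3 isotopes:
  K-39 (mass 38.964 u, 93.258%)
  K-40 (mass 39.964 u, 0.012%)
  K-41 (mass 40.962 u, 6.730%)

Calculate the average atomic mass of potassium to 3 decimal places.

39.099 u

Average mass = Σ (abundance × isotope mass) = 0.93258 × 38.964 + 0.00012 × 39.964 + 0.06730 × 40.962
= 36.3370 + 0.0048 + 2.7567 = 39.0985 u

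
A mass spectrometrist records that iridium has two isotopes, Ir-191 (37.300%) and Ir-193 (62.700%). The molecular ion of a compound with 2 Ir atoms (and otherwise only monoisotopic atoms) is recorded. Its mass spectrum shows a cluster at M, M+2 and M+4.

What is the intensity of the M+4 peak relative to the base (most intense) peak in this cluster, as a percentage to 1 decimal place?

84.0%

(0.37300 + 0.62700)^2 gives M 0.1391, M+2 0.4677, M+4 0.3931; the largest is M+2.
P(M+2) = C(2,1) × 0.37300^1 × 0.62700^1 = 2 × 0.3730 × 0.6270 = 0.467742 (base)
P(M+4) = C(2,2) × 0.37300^0 × 0.62700^2 = 1 × 1.0000 × 0.393129 = 0.393129
Relative intensity = 0.393129 / 0.467742 × 100 = 84.0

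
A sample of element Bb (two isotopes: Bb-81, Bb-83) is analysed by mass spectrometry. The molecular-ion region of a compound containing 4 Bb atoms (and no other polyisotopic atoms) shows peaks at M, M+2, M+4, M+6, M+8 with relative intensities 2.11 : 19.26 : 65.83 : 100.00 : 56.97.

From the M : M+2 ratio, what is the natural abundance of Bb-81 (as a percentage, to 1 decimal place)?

30.5%

Let p = fractional abundance of Bb-81. I(M+2)/I(M) = [C(4,1)·p^3·(1−p)] / p^4 = 4·(1−p)/p = 19.26/2.11 = 9.1280
(1−p)/p = 9.1280/4 = 2.2820  ⇒  p = 1/(1 + 2.2820) = 0.3047
Bb-81: 30.5%, Bb-83: 69.5%.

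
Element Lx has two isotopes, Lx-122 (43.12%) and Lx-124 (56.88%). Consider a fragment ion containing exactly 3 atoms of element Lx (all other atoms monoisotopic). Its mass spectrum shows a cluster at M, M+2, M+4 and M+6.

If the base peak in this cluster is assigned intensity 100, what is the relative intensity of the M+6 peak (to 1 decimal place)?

44.0

Term probabilities: M 0.0802, M+2 0.3173, M+4 0.4185, M+6 0.1840. Base peak = M+4.
P(M+4) = C(3,2) × 0.4312^1 × 0.5688^2 = 3 × 0.4312 × 0.32353344 = 0.418523 (base)
P(M+6) = C(3,3) × 0.4312^0 × 0.5688^3 = 1 × 1.0000 × 0.18402582 = 0.184026
Relative intensity = 0.184026 / 0.418523 × 100 = 44.0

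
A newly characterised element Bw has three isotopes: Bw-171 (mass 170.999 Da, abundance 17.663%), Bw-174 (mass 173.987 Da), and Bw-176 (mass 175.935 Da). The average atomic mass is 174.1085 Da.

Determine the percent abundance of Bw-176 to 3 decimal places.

The remaining 82.337% is split between Bw-174 (fraction x) and Bw-176 (fraction 0.82337 − x).
Substituting: 173.987x + 175.935(0.82337 − x) = 143.90494663
(173.987 − 175.935)x = -0.95465432  ⇒  x = 0.49007, y = 0.33330
Bw-174: 49.007%, Bw-176: 33.330%.

33.330%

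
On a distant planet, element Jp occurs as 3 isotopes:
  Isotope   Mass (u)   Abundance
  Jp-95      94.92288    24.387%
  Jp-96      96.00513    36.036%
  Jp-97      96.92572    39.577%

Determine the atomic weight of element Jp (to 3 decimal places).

Ar = Σ fᵢ·mᵢ = 0.24387 × 94.92288 + 0.36036 × 96.00513 + 0.39577 × 96.92572
= 23.148843 + 34.596409 + 38.360292 = 96.105544 u

96.106 u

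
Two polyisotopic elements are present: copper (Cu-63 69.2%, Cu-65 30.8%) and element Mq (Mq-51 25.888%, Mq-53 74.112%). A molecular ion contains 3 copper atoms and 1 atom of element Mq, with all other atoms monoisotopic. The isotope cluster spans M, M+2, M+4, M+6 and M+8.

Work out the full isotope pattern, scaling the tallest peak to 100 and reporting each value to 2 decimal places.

Copper pattern (n=3): 0.33137389 : 0.44247034 : 0.19693766 : 0.02921811
Element Mq pattern (n=1): 0.25888 : 0.74112
Convolve the two distributions (both contribute in 2-u steps):
  M: 0.33137389×0.25888 = 0.085786
  M+2: 0.33137389×0.74112 + 0.44247034×0.25888 = 0.360135
  M+4: 0.44247034×0.74112 + 0.19693766×0.25888 = 0.378907
  M+6: 0.19693766×0.74112 + 0.02921811×0.25888 = 0.153518
  M+8: 0.02921811×0.74112 = 0.021654
Scale to base peak (0.378907) = 100: 22.64 : 95.05 : 100.00 : 40.52 : 5.71

22.64 : 95.05 : 100.00 : 40.52 : 5.71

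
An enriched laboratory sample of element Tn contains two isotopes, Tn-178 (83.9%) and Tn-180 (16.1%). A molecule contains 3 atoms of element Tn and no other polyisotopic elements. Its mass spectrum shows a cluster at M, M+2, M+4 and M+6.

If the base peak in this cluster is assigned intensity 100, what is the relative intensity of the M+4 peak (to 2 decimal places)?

11.05

(0.839 + 0.161)^3 gives M 0.5906, M+2 0.3400, M+4 0.0652, M+6 0.0042; the largest is M.
P(M) = C(3,0) × 0.839^3 × 0.161^0 = 1 × 0.59058972 × 1.0000 = 0.590590 (base)
P(M+4) = C(3,2) × 0.839^1 × 0.161^2 = 3 × 0.8390 × 0.025921 = 0.065243
Relative intensity = 0.065243 / 0.590590 × 100 = 11.05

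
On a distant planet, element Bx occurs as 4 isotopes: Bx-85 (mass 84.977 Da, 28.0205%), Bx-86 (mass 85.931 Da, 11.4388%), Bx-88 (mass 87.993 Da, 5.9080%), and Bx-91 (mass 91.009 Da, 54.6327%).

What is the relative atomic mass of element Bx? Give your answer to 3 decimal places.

Ar = Σ fᵢ·mᵢ = 0.280205 × 84.977 + 0.114388 × 85.931 + 0.059080 × 87.993 + 0.546327 × 91.009
= 23.8110 + 9.8295 + 5.1986 + 49.7207 = 88.5598 Da

88.560 Da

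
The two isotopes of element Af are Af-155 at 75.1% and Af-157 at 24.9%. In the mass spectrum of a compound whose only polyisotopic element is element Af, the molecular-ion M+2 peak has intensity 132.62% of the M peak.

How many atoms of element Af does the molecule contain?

4

For n independent Af atoms, I(M+2)/I(M) = n · (abundance Af-157) / (abundance Af-155) = n · 0.249/0.751.
n = 1.3262 × 0.751/0.249 = 4.00 ≈ 4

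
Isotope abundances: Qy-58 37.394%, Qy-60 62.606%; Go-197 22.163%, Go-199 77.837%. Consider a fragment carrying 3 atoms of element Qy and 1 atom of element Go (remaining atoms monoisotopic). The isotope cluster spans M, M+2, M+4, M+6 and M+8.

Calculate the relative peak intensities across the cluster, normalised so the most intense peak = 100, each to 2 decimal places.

2.92 : 24.94 : 76.11 : 100.00 : 48.16

Element Qy pattern (n=3): 0.05228845 : 0.26262802 : 0.43969861 : 0.24538492
Element Go pattern (n=1): 0.22163 : 0.77837
Convolve the two distributions (both contribute in 2-u steps):
  M: 0.05228845×0.22163 = 0.011589
  M+2: 0.05228845×0.77837 + 0.26262802×0.22163 = 0.098906
  M+4: 0.26262802×0.77837 + 0.43969861×0.22163 = 0.301872
  M+6: 0.43969861×0.77837 + 0.24538492×0.22163 = 0.396633
  M+8: 0.24538492×0.77837 = 0.191000
Scale to base peak (0.396633) = 100: 2.92 : 24.94 : 76.11 : 100.00 : 48.16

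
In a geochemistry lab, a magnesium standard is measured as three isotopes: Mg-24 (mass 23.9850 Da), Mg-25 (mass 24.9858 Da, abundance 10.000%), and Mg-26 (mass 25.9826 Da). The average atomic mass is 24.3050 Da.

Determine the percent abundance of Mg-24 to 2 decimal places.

Let x and y be the fractions of Mg-24 and Mg-26. Then x + y = 1 − 0.10000 = 0.90000 and 23.9850x + 25.9826y = 24.3050 − 0.10000×24.9858 = 21.80642.
Substituting: 23.9850x + 25.9826(0.90000 − x) = 21.80642
(23.9850 − 25.9826)x = -1.57792  ⇒  x = 0.78991, y = 0.11009
Mg-24: 78.99%, Mg-26: 11.01%.

78.99%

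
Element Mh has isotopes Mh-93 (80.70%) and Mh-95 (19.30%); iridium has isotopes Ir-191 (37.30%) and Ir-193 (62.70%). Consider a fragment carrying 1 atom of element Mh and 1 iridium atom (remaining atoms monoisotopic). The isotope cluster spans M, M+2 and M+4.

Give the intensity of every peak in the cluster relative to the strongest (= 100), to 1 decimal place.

52.1 : 100.0 : 20.9

Element Mh pattern (n=1): 0.8070 : 0.1930
Iridium pattern (n=1): 0.3730 : 0.6270
Convolve the two distributions (both contribute in 2-u steps):
  M: 0.8070×0.3730 = 0.301011
  M+2: 0.8070×0.6270 + 0.1930×0.3730 = 0.577978
  M+4: 0.1930×0.6270 = 0.121011
Scale to base peak (0.577978) = 100: 52.1 : 100.0 : 20.9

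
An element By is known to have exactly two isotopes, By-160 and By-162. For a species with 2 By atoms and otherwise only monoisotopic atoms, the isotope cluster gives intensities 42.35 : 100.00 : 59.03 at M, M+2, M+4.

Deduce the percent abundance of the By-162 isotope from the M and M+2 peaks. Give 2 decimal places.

54.14%

Write p for the By-160 fraction. I(M+2)/I(M) = [C(2,1)·p^1·(1−p)] / p^2 = 2·(1−p)/p = 100.00/42.35 = 2.3613
(1−p)/p = 2.3613/2 = 1.1806  ⇒  p = 1/(1 + 1.1806) = 0.4586
By-160: 45.86%, By-162: 54.14%.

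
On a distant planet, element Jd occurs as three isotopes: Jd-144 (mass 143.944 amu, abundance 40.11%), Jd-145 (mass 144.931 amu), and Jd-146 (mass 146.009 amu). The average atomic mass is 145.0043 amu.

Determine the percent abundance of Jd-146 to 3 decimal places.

The remaining 59.89% is split between Jd-145 (fraction x) and Jd-146 (fraction 0.5989 − x).
Substituting: 144.931x + 146.009(0.5989 − x) = 87.2683616
(144.931 − 146.009)x = -0.1764285  ⇒  x = 0.16366, y = 0.43524
Jd-145: 16.366%, Jd-146: 43.524%.

43.524%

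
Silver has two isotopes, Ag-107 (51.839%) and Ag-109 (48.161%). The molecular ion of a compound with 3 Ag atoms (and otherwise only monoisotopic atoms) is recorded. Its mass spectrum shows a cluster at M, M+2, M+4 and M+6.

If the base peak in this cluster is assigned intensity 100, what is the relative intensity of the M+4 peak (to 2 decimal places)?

92.90

Binomial terms of (0.51839 + 0.48161)^3: M 0.1393, M+2 0.3883, M+4 0.3607, M+6 0.1117 → M+2 is the base peak.
P(M+2) = C(3,1) × 0.51839^2 × 0.48161^1 = 3 × 0.26872819 × 0.48161 = 0.388267 (base)
P(M+4) = C(3,2) × 0.51839^1 × 0.48161^2 = 3 × 0.51839 × 0.23194819 = 0.360719
Relative intensity = 0.360719 / 0.388267 × 100 = 92.90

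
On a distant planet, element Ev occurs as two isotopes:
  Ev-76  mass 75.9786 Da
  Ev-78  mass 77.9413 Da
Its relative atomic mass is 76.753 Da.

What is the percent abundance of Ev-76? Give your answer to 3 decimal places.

Let x be the fractional abundance of Ev-76; then Ev-78 has abundance 1 − x.
75.9786·x + 77.9413·(1 − x) = 76.753
(75.9786 − 77.9413)·x = 76.753 − 77.9413
x = -1.1883 / -1.9627 = 0.60544 → 60.544% Ev-76, 39.456% Ev-78.

60.544%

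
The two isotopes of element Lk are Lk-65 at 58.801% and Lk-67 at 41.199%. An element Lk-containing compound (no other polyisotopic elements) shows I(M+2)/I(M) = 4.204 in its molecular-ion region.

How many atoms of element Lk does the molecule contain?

For n independent Lk atoms, I(M+2)/I(M) = n · (abundance Lk-67) / (abundance Lk-65) = n · 0.41199/0.58801.
n = 4.204 × 0.58801/0.41199 = 6.00 ≈ 6

6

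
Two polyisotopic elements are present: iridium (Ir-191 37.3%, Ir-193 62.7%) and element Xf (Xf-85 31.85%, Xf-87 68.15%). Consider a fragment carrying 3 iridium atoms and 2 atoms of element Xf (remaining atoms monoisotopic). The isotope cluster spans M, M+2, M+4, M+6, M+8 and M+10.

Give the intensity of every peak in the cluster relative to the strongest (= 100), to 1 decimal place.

Iridium pattern (n=3): 0.05189512 : 0.26170165 : 0.43991135 : 0.24649188
Element Xf pattern (n=2): 0.10144225 : 0.4341155 : 0.46444225
Convolve the two distributions (both contribute in 2-u steps):
  M: 0.05189512×0.10144225 = 0.005264
  M+2: 0.05189512×0.4341155 + 0.26170165×0.10144225 = 0.049076
  M+4: 0.05189512×0.46444225 + 0.26170165×0.4341155 + 0.43991135×0.10144225 = 0.182337
  M+6: 0.26170165×0.46444225 + 0.43991135×0.4341155 + 0.24649188×0.10144225 = 0.337522
  M+8: 0.43991135×0.46444225 + 0.24649188×0.4341155 = 0.311319
  M+10: 0.24649188×0.46444225 = 0.114481
Scale to base peak (0.337522) = 100: 1.6 : 14.5 : 54.0 : 100.0 : 92.2 : 33.9

1.6 : 14.5 : 54.0 : 100.0 : 92.2 : 33.9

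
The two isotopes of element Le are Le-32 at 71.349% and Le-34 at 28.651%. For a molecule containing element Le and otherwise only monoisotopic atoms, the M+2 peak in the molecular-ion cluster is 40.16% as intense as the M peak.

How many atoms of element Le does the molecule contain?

1

The M+2/M ratio from n Le atoms is n · q/p = n · 0.28651/0.71349.
n = 0.4016 × 0.71349/0.28651 = 1.00 ≈ 1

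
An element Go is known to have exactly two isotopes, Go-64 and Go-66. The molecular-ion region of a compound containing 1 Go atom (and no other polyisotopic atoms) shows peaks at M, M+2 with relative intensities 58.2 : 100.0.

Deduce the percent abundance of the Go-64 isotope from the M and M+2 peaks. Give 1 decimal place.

If p is the fraction of Go that is Go-64, then I(M+2)/I(M) = [C(1,1)·p^0·(1−p)] / p^1 = 1·(1−p)/p = 100.0/58.2 = 1.7182
(1−p)/p = 1.7182/1 = 1.7182  ⇒  p = 1/(1 + 1.7182) = 0.3679
Go-64: 36.8%, Go-66: 63.2%.

36.8%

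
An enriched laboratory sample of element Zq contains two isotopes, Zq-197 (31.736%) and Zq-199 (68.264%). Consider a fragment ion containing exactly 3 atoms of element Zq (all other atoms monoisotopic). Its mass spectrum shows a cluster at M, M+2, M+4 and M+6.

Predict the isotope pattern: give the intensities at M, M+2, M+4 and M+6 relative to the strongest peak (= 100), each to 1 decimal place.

Each Zq atom is independently Zq-197 (p = 0.31736) or Zq-199 (q = 0.68264); the cluster is the binomial expansion (p + q)^3.
P(M) = 0.31736^3 = 0.031964
P(M+2) = 3 × 0.31736^2 × 0.68264^1 = 0.206261
P(M+4) = 3 × 0.31736^1 × 0.68264^2 = 0.443667
P(M+6) = 0.68264^3 = 0.318108
The M+4 peak is largest (0.443667); scaling to 100 gives 7.2 : 46.5 : 100.0 : 71.7.

7.2 : 46.5 : 100.0 : 71.7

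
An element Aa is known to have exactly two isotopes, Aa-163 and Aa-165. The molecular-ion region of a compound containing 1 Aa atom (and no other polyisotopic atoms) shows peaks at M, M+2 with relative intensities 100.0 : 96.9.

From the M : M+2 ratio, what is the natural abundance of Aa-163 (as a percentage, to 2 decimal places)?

50.79%

Write p for the Aa-163 fraction. I(M+2)/I(M) = [C(1,1)·p^0·(1−p)] / p^1 = 1·(1−p)/p = 96.9/100.0 = 0.9690
(1−p)/p = 0.9690/1 = 0.9690  ⇒  p = 1/(1 + 0.9690) = 0.5079
Aa-163: 50.79%, Aa-165: 49.21%.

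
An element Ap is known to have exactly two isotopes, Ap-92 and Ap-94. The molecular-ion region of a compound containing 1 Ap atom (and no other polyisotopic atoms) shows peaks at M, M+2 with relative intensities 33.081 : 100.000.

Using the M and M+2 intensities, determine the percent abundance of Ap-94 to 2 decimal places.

75.14%

If p is the fraction of Ap that is Ap-92, then I(M+2)/I(M) = [C(1,1)·p^0·(1−p)] / p^1 = 1·(1−p)/p = 100.000/33.081 = 3.0229
(1−p)/p = 3.0229/1 = 3.0229  ⇒  p = 1/(1 + 3.0229) = 0.2486
Ap-92: 24.86%, Ap-94: 75.14%.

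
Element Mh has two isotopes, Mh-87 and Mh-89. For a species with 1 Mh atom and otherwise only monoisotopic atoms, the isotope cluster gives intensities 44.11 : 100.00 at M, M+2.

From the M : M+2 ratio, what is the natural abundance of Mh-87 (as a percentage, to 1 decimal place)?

30.6%

Write p for the Mh-87 fraction. I(M+2)/I(M) = [C(1,1)·p^0·(1−p)] / p^1 = 1·(1−p)/p = 100.00/44.11 = 2.2671
(1−p)/p = 2.2671/1 = 2.2671  ⇒  p = 1/(1 + 2.2671) = 0.3061
Mh-87: 30.6%, Mh-89: 69.4%.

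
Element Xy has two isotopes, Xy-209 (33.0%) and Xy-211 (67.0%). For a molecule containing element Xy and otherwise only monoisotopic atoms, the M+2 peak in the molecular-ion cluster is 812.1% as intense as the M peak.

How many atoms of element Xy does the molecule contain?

For n independent Xy atoms, I(M+2)/I(M) = n · (abundance Xy-211) / (abundance Xy-209) = n · 0.670/0.330.
n = 8.121 × 0.330/0.670 = 4.00 ≈ 4

4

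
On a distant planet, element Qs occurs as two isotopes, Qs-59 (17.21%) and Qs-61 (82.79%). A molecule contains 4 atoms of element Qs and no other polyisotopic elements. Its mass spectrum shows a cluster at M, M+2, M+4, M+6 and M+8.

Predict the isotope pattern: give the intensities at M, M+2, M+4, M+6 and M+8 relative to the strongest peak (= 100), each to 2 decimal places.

0.19 : 3.59 : 25.93 : 83.15 : 100.00

Each Qs atom is independently Qs-59 (p = 0.1721) or Qs-61 (q = 0.8279); the cluster is the binomial expansion (p + q)^4.
P(M) = 0.1721^4 = 0.000877
P(M+2) = 4 × 0.1721^3 × 0.8279^1 = 0.016880
P(M+4) = 6 × 0.1721^2 × 0.8279^2 = 0.121806
P(M+6) = 4 × 0.1721^1 × 0.8279^3 = 0.390638
P(M+8) = 0.8279^4 = 0.469798
The M+8 peak is largest (0.469798); scaling to 100 gives 0.19 : 3.59 : 25.93 : 83.15 : 100.00.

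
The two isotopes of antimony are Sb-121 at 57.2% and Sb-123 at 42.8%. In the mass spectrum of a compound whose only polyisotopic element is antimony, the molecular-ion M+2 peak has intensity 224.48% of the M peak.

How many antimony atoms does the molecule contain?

3

For n independent Sb atoms, I(M+2)/I(M) = n · (abundance Sb-123) / (abundance Sb-121) = n · 0.428/0.572.
n = 2.2448 × 0.572/0.428 = 3.00 ≈ 3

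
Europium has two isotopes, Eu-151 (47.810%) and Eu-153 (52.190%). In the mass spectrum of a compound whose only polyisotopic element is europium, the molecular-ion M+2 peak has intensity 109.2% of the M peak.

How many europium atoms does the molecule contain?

For n independent Eu atoms, I(M+2)/I(M) = n · (abundance Eu-153) / (abundance Eu-151) = n · 0.52190/0.47810.
n = 1.092 × 0.47810/0.52190 = 1.00 ≈ 1

1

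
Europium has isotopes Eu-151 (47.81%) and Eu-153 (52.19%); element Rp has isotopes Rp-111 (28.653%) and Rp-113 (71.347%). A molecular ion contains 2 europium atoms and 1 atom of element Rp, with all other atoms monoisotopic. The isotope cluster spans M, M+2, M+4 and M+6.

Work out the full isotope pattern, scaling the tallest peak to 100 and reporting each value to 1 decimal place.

15.1 : 70.5 : 100.0 : 44.8

Europium pattern (n=2): 0.22857961 : 0.49904078 : 0.27237961
Element Rp pattern (n=1): 0.28653 : 0.71347
Convolve the two distributions (both contribute in 2-u steps):
  M: 0.22857961×0.28653 = 0.065495
  M+2: 0.22857961×0.71347 + 0.49904078×0.28653 = 0.306075
  M+4: 0.49904078×0.71347 + 0.27237961×0.28653 = 0.434096
  M+6: 0.27237961×0.71347 = 0.194335
Scale to base peak (0.434096) = 100: 15.1 : 70.5 : 100.0 : 44.8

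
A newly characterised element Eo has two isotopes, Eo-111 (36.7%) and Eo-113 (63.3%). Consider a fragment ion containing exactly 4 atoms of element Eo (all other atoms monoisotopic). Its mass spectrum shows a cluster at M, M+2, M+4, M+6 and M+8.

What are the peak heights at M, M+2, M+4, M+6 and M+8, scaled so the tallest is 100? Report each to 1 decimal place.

4.9 : 33.6 : 87.0 : 100.0 : 43.1

The 4 Eo atoms are independent, so intensities follow the terms of (0.367 + 0.633)^4.
P(M) = 0.367^4 = 0.018141
P(M+2) = 4 × 0.367^3 × 0.633^1 = 0.125159
P(M+4) = 6 × 0.367^2 × 0.633^2 = 0.323810
P(M+6) = 4 × 0.367^1 × 0.633^3 = 0.372338
P(M+8) = 0.633^4 = 0.160552
The M+6 peak is largest (0.372338); scaling to 100 gives 4.9 : 33.6 : 87.0 : 100.0 : 43.1.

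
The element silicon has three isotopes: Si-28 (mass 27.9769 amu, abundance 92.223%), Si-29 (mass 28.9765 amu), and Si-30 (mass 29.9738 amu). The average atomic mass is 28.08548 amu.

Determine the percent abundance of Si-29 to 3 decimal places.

Let x and y be the fractions of Si-29 and Si-30. Then x + y = 1 − 0.92223 = 0.07777 and 28.9765x + 29.9738y = 28.08548 − 0.92223×27.9769 = 2.284343513.
Substituting: 28.9765x + 29.9738(0.07777 − x) = 2.284343513
(28.9765 − 29.9738)x = -0.046718913  ⇒  x = 0.04685, y = 0.03092
Si-29: 4.685%, Si-30: 3.092%.

4.685%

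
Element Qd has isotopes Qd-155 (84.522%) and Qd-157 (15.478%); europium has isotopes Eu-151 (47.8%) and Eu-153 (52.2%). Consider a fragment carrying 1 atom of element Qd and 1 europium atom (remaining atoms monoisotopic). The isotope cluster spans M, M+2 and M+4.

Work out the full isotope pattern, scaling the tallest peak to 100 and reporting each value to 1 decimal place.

78.4 : 100.0 : 15.7

Element Qd pattern (n=1): 0.84522 : 0.15478
Europium pattern (n=1): 0.4780 : 0.5220
Convolve the two distributions (both contribute in 2-u steps):
  M: 0.84522×0.4780 = 0.404015
  M+2: 0.84522×0.5220 + 0.15478×0.4780 = 0.515190
  M+4: 0.15478×0.5220 = 0.080795
Scale to base peak (0.515190) = 100: 78.4 : 100.0 : 15.7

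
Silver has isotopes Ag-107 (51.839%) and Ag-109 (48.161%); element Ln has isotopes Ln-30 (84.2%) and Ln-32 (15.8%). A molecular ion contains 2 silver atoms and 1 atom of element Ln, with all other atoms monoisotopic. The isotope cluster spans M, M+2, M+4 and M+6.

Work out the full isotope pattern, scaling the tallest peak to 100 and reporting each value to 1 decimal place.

48.9 : 100.0 : 59.2 : 7.9

Silver pattern (n=2): 0.26872819 : 0.49932362 : 0.23194819
Element Ln pattern (n=1): 0.8420 : 0.1580
Convolve the two distributions (both contribute in 2-u steps):
  M: 0.26872819×0.8420 = 0.226269
  M+2: 0.26872819×0.1580 + 0.49932362×0.8420 = 0.462890
  M+4: 0.49932362×0.1580 + 0.23194819×0.8420 = 0.274194
  M+6: 0.23194819×0.1580 = 0.036648
Scale to base peak (0.462890) = 100: 48.9 : 100.0 : 59.2 : 7.9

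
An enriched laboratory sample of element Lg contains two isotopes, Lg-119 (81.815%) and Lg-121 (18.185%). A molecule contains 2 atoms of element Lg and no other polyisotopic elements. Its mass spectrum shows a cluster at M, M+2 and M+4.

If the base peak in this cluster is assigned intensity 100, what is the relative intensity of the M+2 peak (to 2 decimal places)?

Binomial terms of (0.81815 + 0.18185)^2: M 0.6694, M+2 0.2976, M+4 0.0331 → M is the base peak.
P(M) = C(2,0) × 0.81815^2 × 0.18185^0 = 1 × 0.66936942 × 1.0000 = 0.669369 (base)
P(M+2) = C(2,1) × 0.81815^1 × 0.18185^1 = 2 × 0.81815 × 0.18185 = 0.297561
Relative intensity = 0.297561 / 0.669369 × 100 = 44.45

44.45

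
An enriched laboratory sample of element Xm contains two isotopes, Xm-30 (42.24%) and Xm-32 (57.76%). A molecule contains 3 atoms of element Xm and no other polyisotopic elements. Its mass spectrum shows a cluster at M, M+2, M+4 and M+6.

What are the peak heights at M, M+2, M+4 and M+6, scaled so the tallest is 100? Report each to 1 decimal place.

17.8 : 73.1 : 100.0 : 45.6

Each Xm atom is independently Xm-30 (p = 0.4224) or Xm-32 (q = 0.5776); the cluster is the binomial expansion (p + q)^3.
P(M) = 0.4224^3 = 0.075365
P(M+2) = 3 × 0.4224^2 × 0.5776^1 = 0.309169
P(M+4) = 3 × 0.4224^1 × 0.5776^2 = 0.422765
P(M+6) = 0.5776^3 = 0.192700
The M+4 peak is largest (0.422765); scaling to 100 gives 17.8 : 73.1 : 100.0 : 45.6.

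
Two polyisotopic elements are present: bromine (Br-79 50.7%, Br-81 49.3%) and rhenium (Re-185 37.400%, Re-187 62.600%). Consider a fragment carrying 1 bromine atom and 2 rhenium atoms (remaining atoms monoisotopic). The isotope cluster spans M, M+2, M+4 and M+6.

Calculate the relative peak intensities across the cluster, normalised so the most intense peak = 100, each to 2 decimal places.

16.51 : 71.33 : 100.00 : 44.98

Bromine pattern (n=1): 0.5070 : 0.4930
Rhenium pattern (n=2): 0.139876 : 0.468248 : 0.391876
Convolve the two distributions (both contribute in 2-u steps):
  M: 0.5070×0.139876 = 0.070917
  M+2: 0.5070×0.468248 + 0.4930×0.139876 = 0.306361
  M+4: 0.5070×0.391876 + 0.4930×0.468248 = 0.429527
  M+6: 0.4930×0.391876 = 0.193195
Scale to base peak (0.429527) = 100: 16.51 : 71.33 : 100.00 : 44.98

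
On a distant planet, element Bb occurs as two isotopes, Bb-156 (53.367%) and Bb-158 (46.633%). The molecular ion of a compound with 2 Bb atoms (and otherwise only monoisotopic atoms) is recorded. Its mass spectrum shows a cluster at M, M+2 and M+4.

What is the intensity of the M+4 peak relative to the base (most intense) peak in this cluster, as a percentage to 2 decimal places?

Term probabilities: M 0.2848, M+2 0.4977, M+4 0.2175. Base peak = M+2.
P(M+2) = C(2,1) × 0.53367^1 × 0.46633^1 = 2 × 0.53367 × 0.46633 = 0.497733 (base)
P(M+4) = C(2,2) × 0.53367^0 × 0.46633^2 = 1 × 1.0000 × 0.21746367 = 0.217464
Relative intensity = 0.217464 / 0.497733 × 100 = 43.69

43.69%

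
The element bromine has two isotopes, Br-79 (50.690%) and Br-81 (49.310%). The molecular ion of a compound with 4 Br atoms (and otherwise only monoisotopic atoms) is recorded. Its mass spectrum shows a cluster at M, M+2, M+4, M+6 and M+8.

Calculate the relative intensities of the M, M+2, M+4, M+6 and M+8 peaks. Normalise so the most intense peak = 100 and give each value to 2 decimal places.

Expanding (0.50690 + 0.49310)^4:
P(M) = 0.50690^4 = 0.066022
P(M+2) = 4 × 0.50690^3 × 0.49310^1 = 0.256899
P(M+4) = 6 × 0.50690^2 × 0.49310^2 = 0.374857
P(M+6) = 4 × 0.50690^1 × 0.49310^3 = 0.243101
P(M+8) = 0.49310^4 = 0.059121
The M+4 peak is largest (0.374857); scaling to 100 gives 17.61 : 68.53 : 100.00 : 64.85 : 15.77.

17.61 : 68.53 : 100.00 : 64.85 : 15.77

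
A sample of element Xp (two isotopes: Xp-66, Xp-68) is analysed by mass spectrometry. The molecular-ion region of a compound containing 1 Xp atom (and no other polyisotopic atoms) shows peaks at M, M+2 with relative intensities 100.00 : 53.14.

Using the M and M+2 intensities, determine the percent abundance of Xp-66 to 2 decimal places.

65.30%

Write p for the Xp-66 fraction. I(M+2)/I(M) = [C(1,1)·p^0·(1−p)] / p^1 = 1·(1−p)/p = 53.14/100.00 = 0.5314
(1−p)/p = 0.5314/1 = 0.5314  ⇒  p = 1/(1 + 0.5314) = 0.6530
Xp-66: 65.30%, Xp-68: 34.70%.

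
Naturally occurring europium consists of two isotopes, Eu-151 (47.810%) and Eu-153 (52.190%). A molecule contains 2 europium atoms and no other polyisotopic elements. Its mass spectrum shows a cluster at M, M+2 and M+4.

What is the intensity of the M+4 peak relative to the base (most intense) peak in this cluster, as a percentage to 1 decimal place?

Term probabilities: M 0.2286, M+2 0.4990, M+4 0.2724. Base peak = M+2.
P(M+2) = C(2,1) × 0.47810^1 × 0.52190^1 = 2 × 0.4781 × 0.5219 = 0.499041 (base)
P(M+4) = C(2,2) × 0.47810^0 × 0.52190^2 = 1 × 1.0000 × 0.27237961 = 0.272380
Relative intensity = 0.272380 / 0.499041 × 100 = 54.6

54.6%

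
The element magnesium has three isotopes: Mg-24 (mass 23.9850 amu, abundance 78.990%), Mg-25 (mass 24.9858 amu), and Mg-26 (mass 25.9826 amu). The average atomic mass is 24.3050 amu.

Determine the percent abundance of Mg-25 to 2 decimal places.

Let x and y be the fractions of Mg-25 and Mg-26. Then x + y = 1 − 0.78990 = 0.21010 and 24.9858x + 25.9826y = 24.3050 − 0.78990×23.9850 = 5.3592485.
Substituting: 24.9858x + 25.9826(0.21010 − x) = 5.3592485
(24.9858 − 25.9826)x = -0.09969576  ⇒  x = 0.10002, y = 0.11008
Mg-25: 10.00%, Mg-26: 11.01%.

10.00%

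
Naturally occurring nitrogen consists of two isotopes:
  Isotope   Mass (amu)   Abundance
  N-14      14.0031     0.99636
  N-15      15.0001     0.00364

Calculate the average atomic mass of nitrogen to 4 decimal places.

14.0067 amu

The abundance-weighted mean is 0.99636 × 14.0031 + 0.00364 × 15.0001
= 13.95213 + 0.05460 = 14.00673 amu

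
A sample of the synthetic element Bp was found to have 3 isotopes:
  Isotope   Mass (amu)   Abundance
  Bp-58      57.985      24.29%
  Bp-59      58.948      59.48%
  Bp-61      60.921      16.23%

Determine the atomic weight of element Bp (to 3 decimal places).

The abundance-weighted mean is 0.2429 × 57.985 + 0.5948 × 58.948 + 0.1623 × 60.921
= 14.0846 + 35.0623 + 9.8875 = 59.0344 amu

59.034 amu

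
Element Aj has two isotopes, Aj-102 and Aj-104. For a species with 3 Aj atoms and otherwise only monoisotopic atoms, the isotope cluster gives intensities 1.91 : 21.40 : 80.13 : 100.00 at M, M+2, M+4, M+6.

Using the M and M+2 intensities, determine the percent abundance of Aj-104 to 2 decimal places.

Let p = fractional abundance of Aj-102. I(M+2)/I(M) = [C(3,1)·p^2·(1−p)] / p^3 = 3·(1−p)/p = 21.40/1.91 = 11.2042
(1−p)/p = 11.2042/3 = 3.7347  ⇒  p = 1/(1 + 3.7347) = 0.2112
Aj-102: 21.12%, Aj-104: 78.88%.

78.88%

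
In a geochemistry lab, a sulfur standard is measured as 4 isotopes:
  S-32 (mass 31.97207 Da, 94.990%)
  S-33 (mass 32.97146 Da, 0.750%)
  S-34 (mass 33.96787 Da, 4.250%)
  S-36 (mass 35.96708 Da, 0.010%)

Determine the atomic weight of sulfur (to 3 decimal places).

Average mass = Σ (abundance × isotope mass) = 0.94990 × 31.97207 + 0.00750 × 32.97146 + 0.04250 × 33.96787 + 0.00010 × 35.96708
= 30.370269 + 0.247286 + 1.443634 + 0.003597 = 32.064786 Da

32.065 Da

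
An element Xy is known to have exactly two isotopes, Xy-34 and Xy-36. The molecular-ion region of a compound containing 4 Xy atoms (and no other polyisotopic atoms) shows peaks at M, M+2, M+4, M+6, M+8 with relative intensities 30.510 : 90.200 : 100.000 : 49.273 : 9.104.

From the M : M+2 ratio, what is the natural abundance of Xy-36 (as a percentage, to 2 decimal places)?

Write p for the Xy-34 fraction. I(M+2)/I(M) = [C(4,1)·p^3·(1−p)] / p^4 = 4·(1−p)/p = 90.200/30.510 = 2.9564
(1−p)/p = 2.9564/4 = 0.7391  ⇒  p = 1/(1 + 0.7391) = 0.5750
Xy-34: 57.50%, Xy-36: 42.50%.

42.50%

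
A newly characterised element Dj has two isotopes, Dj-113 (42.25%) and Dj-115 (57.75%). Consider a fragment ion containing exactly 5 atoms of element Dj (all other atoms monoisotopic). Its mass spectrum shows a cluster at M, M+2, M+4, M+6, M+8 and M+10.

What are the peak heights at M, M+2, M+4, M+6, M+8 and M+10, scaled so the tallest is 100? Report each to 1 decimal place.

3.9 : 26.8 : 73.2 : 100.0 : 68.3 : 18.7

Expanding (0.4225 + 0.5775)^5:
P(M) = 0.4225^5 = 0.013463
P(M+2) = 5 × 0.4225^4 × 0.5775^1 = 0.092009
P(M+4) = 10 × 0.4225^3 × 0.5775^2 = 0.251527
P(M+6) = 10 × 0.4225^2 × 0.5775^3 = 0.343803
P(M+8) = 5 × 0.4225^1 × 0.5775^4 = 0.234966
P(M+10) = 0.5775^5 = 0.064233
The M+6 peak is largest (0.343803); scaling to 100 gives 3.9 : 26.8 : 73.2 : 100.0 : 68.3 : 18.7.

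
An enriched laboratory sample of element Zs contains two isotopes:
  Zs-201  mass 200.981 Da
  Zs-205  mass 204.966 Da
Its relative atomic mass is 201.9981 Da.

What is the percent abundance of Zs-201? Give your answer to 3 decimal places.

With x = fraction of Zs-201 (so Zs-205 is 1 − x):
200.981·x + 204.966·(1 − x) = 201.9981
(200.981 − 204.966)·x = 201.9981 − 204.966
x = -2.9679 / -3.985 = 0.74477 → 74.477% Zs-201, 25.523% Zs-205.

74.477%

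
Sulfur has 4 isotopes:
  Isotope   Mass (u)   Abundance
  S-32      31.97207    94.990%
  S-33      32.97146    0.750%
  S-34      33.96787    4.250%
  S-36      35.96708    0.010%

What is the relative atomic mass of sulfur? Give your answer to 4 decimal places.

Average mass = Σ (abundance × isotope mass) = 0.94990 × 31.97207 + 0.00750 × 32.97146 + 0.04250 × 33.96787 + 0.00010 × 35.96708
= 30.370269 + 0.247286 + 1.443634 + 0.003597 = 32.064786 u

32.0648 u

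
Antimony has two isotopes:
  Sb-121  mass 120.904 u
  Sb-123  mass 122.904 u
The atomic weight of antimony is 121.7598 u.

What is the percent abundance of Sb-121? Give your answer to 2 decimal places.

Let x be the fractional abundance of Sb-121; then Sb-123 has abundance 1 − x.
120.904·x + 122.904·(1 − x) = 121.7598
(120.904 − 122.904)·x = 121.7598 − 122.904
x = -1.1442 / -2.000 = 0.57210 → 57.21% Sb-121, 42.79% Sb-123.

57.21%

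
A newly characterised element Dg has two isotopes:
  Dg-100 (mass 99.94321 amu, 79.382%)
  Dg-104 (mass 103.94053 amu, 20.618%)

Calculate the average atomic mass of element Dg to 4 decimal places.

100.7674 amu

Ar = Σ fᵢ·mᵢ = 0.79382 × 99.94321 + 0.20618 × 103.94053
= 79.336919 + 21.430458 = 100.767377 amu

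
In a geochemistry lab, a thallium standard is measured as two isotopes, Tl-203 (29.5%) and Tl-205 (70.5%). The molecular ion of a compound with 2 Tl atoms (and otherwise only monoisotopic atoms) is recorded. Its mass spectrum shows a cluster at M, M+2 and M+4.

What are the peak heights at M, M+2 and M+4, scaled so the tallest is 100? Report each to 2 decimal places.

17.51 : 83.69 : 100.00

Each Tl atom is independently Tl-203 (p = 0.295) or Tl-205 (q = 0.705); the cluster is the binomial expansion (p + q)^2.
P(M) = 0.295^2 = 0.087025
P(M+2) = 2 × 0.295^1 × 0.705^1 = 0.415950
P(M+4) = 0.705^2 = 0.497025
The M+4 peak is largest (0.497025); scaling to 100 gives 17.51 : 83.69 : 100.00.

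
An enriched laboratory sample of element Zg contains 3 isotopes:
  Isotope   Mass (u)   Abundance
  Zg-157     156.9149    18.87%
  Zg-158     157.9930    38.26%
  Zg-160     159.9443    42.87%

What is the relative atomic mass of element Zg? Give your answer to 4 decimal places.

158.6261 u

Weight each isotope mass by its fractional abundance: 0.1887 × 156.9149 + 0.3826 × 157.9930 + 0.4287 × 159.9443
= 29.60984 + 60.44812 + 68.56812 = 158.62608 u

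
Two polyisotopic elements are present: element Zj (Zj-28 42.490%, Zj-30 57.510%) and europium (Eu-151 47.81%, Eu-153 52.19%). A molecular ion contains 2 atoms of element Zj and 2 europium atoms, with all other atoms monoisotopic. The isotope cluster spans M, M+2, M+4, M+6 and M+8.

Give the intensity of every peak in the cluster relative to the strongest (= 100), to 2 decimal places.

Element Zj pattern (n=2): 0.18054001 : 0.48871998 : 0.33074001
Europium pattern (n=2): 0.22857961 : 0.49904078 : 0.27237961
Convolve the two distributions (both contribute in 2-u steps):
  M: 0.18054001×0.22857961 = 0.041268
  M+2: 0.18054001×0.49904078 + 0.48871998×0.22857961 = 0.201808
  M+4: 0.18054001×0.27237961 + 0.48871998×0.49904078 + 0.33074001×0.22857961 = 0.368667
  M+6: 0.48871998×0.27237961 + 0.33074001×0.49904078 = 0.298170
  M+8: 0.33074001×0.27237961 = 0.090087
Scale to base peak (0.368667) = 100: 11.19 : 54.74 : 100.00 : 80.88 : 24.44

11.19 : 54.74 : 100.00 : 80.88 : 24.44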